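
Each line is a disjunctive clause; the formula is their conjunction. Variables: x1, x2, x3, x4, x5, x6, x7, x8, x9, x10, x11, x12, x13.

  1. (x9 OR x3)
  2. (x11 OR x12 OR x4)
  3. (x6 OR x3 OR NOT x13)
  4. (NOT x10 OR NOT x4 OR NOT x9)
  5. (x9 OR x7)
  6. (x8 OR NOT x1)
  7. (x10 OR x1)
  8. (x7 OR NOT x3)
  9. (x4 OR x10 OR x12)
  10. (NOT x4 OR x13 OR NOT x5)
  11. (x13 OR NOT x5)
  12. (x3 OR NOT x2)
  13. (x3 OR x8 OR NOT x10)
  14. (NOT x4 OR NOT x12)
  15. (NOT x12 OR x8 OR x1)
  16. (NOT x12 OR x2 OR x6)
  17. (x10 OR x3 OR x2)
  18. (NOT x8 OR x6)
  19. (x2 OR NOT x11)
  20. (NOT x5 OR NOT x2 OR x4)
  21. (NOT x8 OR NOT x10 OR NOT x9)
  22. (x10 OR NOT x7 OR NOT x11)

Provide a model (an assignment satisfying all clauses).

Pure literal: x6 appears only positively; assign x6 = True.
Try x1 = True.
  then x8 is forced to True.
Branch on x2: take x2 = True.
  then x3 is forced to True.
  then x7 is forced to True.
For the remaining variables, x4 = True, x5 = True, x9 = False, x10 = False, x11 = False, x12 = False, x13 = True works.

x1=T, x2=T, x3=T, x4=T, x5=T, x6=T, x7=T, x8=T, x9=F, x10=F, x11=F, x12=F, x13=T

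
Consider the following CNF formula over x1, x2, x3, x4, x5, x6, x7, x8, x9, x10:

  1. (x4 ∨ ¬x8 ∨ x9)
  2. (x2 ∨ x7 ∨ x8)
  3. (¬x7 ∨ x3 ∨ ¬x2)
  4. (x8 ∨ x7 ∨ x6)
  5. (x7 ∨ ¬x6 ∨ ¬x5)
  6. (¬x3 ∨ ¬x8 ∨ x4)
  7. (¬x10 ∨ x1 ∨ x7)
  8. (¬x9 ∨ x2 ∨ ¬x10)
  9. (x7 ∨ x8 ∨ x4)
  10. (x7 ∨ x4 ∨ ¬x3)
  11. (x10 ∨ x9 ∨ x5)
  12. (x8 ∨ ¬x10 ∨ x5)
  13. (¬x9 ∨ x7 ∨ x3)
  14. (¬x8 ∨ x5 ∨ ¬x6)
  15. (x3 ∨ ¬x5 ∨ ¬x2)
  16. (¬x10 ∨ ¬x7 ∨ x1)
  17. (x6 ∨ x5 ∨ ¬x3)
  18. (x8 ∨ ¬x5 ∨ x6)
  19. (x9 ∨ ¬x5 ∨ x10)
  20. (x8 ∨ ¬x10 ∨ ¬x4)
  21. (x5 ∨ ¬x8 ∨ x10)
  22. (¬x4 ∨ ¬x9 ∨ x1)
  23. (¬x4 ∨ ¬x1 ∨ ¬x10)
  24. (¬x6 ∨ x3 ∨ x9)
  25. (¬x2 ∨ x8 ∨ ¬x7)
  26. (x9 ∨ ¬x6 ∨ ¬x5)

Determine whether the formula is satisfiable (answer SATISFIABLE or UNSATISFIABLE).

Branch on x1: take x1 = False.
Try x2 = False.
The remaining clauses are satisfied by x3 = True, x4 = False, x5 = True, x6 = True, x7 = True, x8 = False, x9 = True, x10 = False.
So x1=F, x2=F, x3=T, x4=F, x5=T, x6=T, x7=T, x8=F, x9=T, x10=F is a satisfying assignment.

SATISFIABLE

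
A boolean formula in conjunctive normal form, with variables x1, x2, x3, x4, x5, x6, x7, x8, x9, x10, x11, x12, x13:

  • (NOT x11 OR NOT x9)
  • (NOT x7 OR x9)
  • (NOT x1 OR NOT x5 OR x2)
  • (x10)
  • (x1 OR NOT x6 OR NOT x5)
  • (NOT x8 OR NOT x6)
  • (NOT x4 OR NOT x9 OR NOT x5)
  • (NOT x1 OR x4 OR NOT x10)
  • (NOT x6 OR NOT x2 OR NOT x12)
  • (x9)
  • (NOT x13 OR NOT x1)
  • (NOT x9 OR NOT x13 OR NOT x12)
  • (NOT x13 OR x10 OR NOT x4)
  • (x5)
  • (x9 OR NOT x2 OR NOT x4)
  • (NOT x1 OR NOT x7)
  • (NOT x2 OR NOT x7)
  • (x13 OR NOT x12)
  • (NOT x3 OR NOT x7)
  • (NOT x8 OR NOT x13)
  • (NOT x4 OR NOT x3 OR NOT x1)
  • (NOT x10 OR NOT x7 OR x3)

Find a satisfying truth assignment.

x1=F, x2=T, x3=T, x4=F, x5=T, x6=F, x7=F, x8=F, x9=T, x10=T, x11=F, x12=F, x13=F

Check each clause:
  1. (NOT x11 OR NOT x9) — NOT x11 is true.
  2. (x9 OR NOT x7) — x9 is true.
  3. (x2 OR NOT x5 OR NOT x1) — x2 is true.
  4. (x10) — x10 is true.
  5. (x1 OR NOT x5 OR NOT x6) — NOT x6 is true.
  6. (NOT x6 OR NOT x8) — NOT x8 is true.
  7. (NOT x5 OR NOT x4 OR NOT x9) — NOT x4 is true.
  8. (NOT x10 OR NOT x1 OR x4) — NOT x1 is true.
  9. (NOT x2 OR NOT x12 OR NOT x6) — NOT x6 is true.
  10. (x9) — x9 is true.
  11. (NOT x13 OR NOT x1) — NOT x13 is true.
  12. (NOT x9 OR NOT x12 OR NOT x13) — NOT x13 is true.
  13. (x10 OR NOT x13 OR NOT x4) — x10 is true.
  14. (x5) — x5 is true.
  15. (NOT x2 OR NOT x4 OR x9) — x9 is true.
  16. (NOT x7 OR NOT x1) — NOT x7 is true.
  17. (NOT x7 OR NOT x2) — NOT x7 is true.
  18. (x13 OR NOT x12) — NOT x12 is true.
  19. (NOT x7 OR NOT x3) — NOT x7 is true.
  20. (NOT x13 OR NOT x8) — NOT x8 is true.
  21. (NOT x4 OR NOT x3 OR NOT x1) — NOT x4 is true.
  22. (NOT x10 OR NOT x7 OR x3) — NOT x7 is true.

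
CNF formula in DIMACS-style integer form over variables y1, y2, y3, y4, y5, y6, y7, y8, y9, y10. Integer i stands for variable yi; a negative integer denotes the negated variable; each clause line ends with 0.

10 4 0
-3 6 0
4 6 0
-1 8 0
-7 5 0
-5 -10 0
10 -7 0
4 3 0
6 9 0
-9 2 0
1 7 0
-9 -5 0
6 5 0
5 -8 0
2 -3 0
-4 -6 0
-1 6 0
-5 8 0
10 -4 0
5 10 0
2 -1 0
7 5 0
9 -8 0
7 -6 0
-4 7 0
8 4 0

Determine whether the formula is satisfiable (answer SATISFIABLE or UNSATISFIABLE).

UNSATISFIABLE

y5 = True:
  propagation gives y10=False, y4=True; an empty clause results — contradiction.
y5 = False:
  propagation gives y7=False; an empty clause results — contradiction.
Every branch closes, so no satisfying assignment exists.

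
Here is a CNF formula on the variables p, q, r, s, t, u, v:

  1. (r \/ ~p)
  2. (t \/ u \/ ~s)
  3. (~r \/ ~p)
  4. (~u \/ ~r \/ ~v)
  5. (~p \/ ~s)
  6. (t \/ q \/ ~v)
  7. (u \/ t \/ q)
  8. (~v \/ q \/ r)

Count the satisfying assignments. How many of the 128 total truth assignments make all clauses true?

Split on r, then p.
  r=T, p=T: a clause becomes empty — 0.
  r=T, p=F: 18 of the 32 assignments to (q,s,t,u,v) work.
  r=F, p=T: a clause becomes empty — 0.
  r=F, p=F: 20 of the 32 assignments to (q,s,t,u,v) work.
Total: 0 + 18 + 0 + 20 = 38.

38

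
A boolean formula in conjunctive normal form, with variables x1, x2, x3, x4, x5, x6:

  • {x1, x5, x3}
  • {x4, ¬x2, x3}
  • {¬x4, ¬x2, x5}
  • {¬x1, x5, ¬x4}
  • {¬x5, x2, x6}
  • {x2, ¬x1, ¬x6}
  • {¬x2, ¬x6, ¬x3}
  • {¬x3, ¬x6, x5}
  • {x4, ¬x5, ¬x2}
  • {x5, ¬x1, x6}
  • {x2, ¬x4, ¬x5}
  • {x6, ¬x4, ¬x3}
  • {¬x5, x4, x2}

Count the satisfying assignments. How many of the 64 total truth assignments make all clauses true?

6

The models are:
  x1=F x2=F x3=T x4=F x5=F x6=F
  x1=F x2=T x3=F x4=T x5=T x6=F
  x1=F x2=T x3=F x4=T x5=T x6=T
  x1=F x2=T x3=T x4=F x5=F x6=F
  x1=T x2=T x3=F x4=T x5=T x6=F
  x1=T x2=T x3=F x4=T x5=T x6=T
That's 6 in total.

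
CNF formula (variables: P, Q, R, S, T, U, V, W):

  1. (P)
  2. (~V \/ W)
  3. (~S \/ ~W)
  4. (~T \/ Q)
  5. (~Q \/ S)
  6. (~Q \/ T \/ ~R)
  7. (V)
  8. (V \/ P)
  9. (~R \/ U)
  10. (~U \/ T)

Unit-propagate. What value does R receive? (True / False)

False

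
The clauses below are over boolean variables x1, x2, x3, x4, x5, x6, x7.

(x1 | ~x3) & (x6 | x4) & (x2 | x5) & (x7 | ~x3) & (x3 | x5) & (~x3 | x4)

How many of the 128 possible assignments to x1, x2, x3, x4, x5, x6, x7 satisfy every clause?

Split on x3, then x4.
  x3=T, x4=T: x6 free; 3 ways for (x1,x2,x5,x7) × 2^1 = 6.
  x3=T, x4=F: a clause becomes empty — 0.
  x3=F, x4=T: forces x5=T; x1, x2, x6, x7 free → 2^4 = 16.
  x3=F, x4=F: forces x5=T; x6=T; x1, x2, x7 free → 2^3 = 8.
Total: 6 + 0 + 16 + 8 = 30.

30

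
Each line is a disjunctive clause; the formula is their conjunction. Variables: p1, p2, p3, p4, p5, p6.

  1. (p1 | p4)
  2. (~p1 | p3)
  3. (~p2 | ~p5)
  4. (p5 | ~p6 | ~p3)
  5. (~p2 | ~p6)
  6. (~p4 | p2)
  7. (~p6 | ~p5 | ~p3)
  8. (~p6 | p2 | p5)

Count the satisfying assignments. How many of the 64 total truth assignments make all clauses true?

6

The models are:
  p1=0 p2=1 p3=0 p4=1 p5=0 p6=0
  p1=0 p2=1 p3=1 p4=1 p5=0 p6=0
  p1=1 p2=0 p3=1 p4=0 p5=0 p6=0
  p1=1 p2=0 p3=1 p4=0 p5=1 p6=0
  p1=1 p2=1 p3=1 p4=0 p5=0 p6=0
  p1=1 p2=1 p3=1 p4=1 p5=0 p6=0
Count: 6.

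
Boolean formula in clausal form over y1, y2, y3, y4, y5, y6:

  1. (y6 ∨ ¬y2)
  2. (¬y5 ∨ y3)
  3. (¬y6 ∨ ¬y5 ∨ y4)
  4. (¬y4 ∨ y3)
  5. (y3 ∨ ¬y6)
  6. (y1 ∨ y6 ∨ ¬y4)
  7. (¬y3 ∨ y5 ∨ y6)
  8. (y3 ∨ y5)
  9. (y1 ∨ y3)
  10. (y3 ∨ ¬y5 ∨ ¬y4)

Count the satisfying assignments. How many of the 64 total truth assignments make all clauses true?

Case analysis on y3 and y5:
  y3=T, y5=T: 7 of the 16 assignments to (y1,y2,y4,y6) work.
  y3=T, y5=F: forces y6=T; y1, y2, y4 free → 2^3 = 8.
  y3=F, y5=T: a clause becomes empty — 0.
  y3=F, y5=F: a clause becomes empty — 0.
Total: 7 + 8 + 0 + 0 = 15.

15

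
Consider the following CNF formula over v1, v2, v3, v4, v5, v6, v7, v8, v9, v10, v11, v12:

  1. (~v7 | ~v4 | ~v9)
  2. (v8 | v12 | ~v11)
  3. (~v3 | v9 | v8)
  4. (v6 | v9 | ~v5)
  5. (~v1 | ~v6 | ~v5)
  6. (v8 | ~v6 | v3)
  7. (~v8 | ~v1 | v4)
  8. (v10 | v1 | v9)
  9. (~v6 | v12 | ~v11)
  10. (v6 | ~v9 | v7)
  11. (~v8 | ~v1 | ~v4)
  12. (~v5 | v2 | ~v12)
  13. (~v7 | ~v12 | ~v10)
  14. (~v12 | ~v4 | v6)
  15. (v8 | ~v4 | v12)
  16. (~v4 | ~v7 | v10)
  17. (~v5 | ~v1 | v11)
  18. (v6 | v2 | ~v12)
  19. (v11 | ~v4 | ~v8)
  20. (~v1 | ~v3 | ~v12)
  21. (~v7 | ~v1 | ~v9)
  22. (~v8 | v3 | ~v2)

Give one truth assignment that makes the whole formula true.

v5 occurs only negated in the remaining clauses — set v5 = False.
Try v1 = False.
Try v2 = False.
For the remaining variables, v3 = False, v4 = False, v6 = False, v7 = True, v8 = True, v9 = True, v10 = False, v11 = False, v12 = False works.

v1 = False, v2 = False, v3 = False, v4 = False, v5 = False, v6 = False, v7 = True, v8 = True, v9 = True, v10 = False, v11 = False, v12 = False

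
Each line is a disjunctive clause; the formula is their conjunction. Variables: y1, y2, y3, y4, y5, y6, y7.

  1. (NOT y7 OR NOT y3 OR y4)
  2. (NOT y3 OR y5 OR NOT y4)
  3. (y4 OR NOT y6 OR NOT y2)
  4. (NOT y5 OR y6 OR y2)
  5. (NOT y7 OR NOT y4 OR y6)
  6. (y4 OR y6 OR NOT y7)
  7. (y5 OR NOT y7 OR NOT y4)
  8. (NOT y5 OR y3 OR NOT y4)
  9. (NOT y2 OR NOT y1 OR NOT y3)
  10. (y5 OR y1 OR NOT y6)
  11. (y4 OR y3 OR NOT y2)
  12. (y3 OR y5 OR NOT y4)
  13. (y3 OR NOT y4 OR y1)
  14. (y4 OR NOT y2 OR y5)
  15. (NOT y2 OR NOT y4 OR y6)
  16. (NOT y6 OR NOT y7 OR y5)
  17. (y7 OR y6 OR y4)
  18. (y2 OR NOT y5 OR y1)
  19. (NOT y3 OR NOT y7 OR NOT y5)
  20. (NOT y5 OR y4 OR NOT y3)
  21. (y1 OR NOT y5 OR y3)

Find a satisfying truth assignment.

Try y1 = True.
For the remaining variables, y2 = False, y3 = True, y4 = False, y5 = False, y6 = True, y7 = False works.
Every clause has at least one true literal under this assignment.

y1=T, y2=F, y3=T, y4=F, y5=F, y6=T, y7=F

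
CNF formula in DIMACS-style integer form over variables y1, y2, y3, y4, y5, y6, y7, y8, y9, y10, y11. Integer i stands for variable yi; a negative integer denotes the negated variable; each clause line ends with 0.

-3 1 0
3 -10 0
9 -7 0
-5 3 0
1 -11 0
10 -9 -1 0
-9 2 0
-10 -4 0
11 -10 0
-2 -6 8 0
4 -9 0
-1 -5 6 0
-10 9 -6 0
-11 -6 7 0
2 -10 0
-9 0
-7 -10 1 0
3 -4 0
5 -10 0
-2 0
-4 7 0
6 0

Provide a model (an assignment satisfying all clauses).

The clause (¬y9) is unit: y9 must be False.
The clause (¬y7) is unit: y7 must be False.
Unit propagation: (¬y2) forces y2 = False.
The clause (¬y10) is unit: y10 must be False.
Unit propagation: (¬y4) forces y4 = False.
The clause (y6) is unit: y6 must be True.
The clause (¬y11) is unit: y11 must be False.
Pure literal: y1 appears only positively; assign y1 = True.
Branch on y3: take y3 = True.
y5, y8 are now unconstrained; take y5 = True, y8 = False.
Every clause has at least one true literal under this assignment.

y1 = True, y2 = False, y3 = True, y4 = False, y5 = True, y6 = True, y7 = False, y8 = False, y9 = False, y10 = False, y11 = False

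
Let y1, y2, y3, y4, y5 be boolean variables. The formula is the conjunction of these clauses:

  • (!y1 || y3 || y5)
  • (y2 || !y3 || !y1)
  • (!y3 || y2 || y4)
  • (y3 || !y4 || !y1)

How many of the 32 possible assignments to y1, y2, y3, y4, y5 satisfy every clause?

Split on y3, then y1.
  y3=T, y1=T: remaining (y2,y4,y5) ∈ {(T,F,F); (T,F,T); (T,T,F); (T,T,T)} — 4.
  y3=T, y1=F: y5 free; 3 ways for (y2,y4) × 2^1 = 6.
  y3=F, y1=T: remaining (y2,y4,y5) ∈ {(F,F,T); (T,F,T)} — 2.
  y3=F, y1=F: y2, y4, y5 free → 2^3 = 8.
Total: 4 + 6 + 2 + 8 = 20.

20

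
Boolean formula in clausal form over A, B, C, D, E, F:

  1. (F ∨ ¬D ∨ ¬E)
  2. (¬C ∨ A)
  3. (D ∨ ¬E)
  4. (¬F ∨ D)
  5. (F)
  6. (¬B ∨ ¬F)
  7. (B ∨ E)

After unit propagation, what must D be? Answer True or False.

True

(F) stands alone — F = True.
From (D ∨ ¬F) and F = True: D = True.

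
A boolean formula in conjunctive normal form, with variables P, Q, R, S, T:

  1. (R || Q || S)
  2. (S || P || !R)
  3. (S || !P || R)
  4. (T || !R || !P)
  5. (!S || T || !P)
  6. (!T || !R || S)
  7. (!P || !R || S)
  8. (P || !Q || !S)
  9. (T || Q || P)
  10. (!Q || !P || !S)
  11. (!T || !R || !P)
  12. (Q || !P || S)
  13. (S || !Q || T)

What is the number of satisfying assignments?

4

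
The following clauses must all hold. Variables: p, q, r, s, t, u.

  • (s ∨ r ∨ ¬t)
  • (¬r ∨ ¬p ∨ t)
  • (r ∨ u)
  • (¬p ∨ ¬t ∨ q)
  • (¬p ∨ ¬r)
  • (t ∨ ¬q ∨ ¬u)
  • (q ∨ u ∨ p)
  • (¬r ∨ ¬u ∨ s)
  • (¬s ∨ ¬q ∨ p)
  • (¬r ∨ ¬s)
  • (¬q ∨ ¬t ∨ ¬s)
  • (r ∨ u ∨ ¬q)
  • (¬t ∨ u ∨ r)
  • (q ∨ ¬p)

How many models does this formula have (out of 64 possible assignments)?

5

The models are:
  p=0 q=0 r=0 s=0 t=0 u=1
  p=0 q=0 r=0 s=1 t=0 u=1
  p=0 q=0 r=0 s=1 t=1 u=1
  p=0 q=1 r=1 s=0 t=0 u=0
  p=0 q=1 r=1 s=0 t=1 u=0
Count: 5.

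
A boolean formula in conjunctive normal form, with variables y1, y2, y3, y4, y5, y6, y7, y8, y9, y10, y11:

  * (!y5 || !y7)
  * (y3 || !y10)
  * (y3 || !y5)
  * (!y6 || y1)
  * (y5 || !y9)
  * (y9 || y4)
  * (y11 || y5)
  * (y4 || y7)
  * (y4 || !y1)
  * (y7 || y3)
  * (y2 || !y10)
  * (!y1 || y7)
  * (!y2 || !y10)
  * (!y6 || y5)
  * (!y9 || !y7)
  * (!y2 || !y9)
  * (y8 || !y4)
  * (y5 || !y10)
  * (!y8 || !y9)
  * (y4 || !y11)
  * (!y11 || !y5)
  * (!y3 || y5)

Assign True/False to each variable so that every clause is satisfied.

Pure literal: y6 appears only negated; assign y6 = False.
Pure literal: y10 appears only negated; assign y10 = False.
Try y1 = False.
Set y2 = True and propagate.
  then y9 is forced to False.
  then y4 is forced to True.
  then y8 is forced to True.
For the remaining variables, y3 = True, y5 = True, y7 = False, y11 = False works.
Every clause has at least one true literal under this assignment.

y1 = F, y2 = T, y3 = T, y4 = T, y5 = T, y6 = F, y7 = F, y8 = T, y9 = F, y10 = F, y11 = F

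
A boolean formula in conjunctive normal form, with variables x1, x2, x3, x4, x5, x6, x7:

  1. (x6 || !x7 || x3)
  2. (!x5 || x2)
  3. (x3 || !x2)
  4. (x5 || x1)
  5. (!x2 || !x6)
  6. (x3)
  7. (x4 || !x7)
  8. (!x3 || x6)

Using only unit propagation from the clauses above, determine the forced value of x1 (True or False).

(x3) stands alone — x3 = True.
(x6 || !x3) with x3 = True leaves only x6, so x6 = True.
In (!x6 || !x2), !x6 is now false; !x2 must hold, so x2 = False.
From (!x5 || x2) and x2 = False: x5 = False.
(x5 || x1): since x5 = False, the clause reduces to (x1). x1 = True.

True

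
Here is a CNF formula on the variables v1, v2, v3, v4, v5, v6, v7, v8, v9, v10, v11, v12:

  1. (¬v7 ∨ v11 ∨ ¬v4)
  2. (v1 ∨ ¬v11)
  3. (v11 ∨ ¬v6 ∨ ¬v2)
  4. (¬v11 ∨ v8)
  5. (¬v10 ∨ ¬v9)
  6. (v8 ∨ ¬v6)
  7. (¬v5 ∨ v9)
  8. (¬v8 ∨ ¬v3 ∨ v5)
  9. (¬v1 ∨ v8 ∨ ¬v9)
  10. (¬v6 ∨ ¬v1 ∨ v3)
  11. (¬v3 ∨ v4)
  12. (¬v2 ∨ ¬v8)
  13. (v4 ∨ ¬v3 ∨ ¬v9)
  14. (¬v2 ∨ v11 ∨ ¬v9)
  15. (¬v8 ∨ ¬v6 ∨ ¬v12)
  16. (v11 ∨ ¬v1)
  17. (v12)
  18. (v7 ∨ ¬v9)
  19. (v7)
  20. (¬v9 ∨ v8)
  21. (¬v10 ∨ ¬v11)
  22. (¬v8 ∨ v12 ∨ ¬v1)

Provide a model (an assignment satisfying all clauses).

v1 = 0, v2 = 0, v3 = 0, v4 = 0, v5 = 0, v6 = 0, v7 = 1, v8 = 1, v9 = 1, v10 = 0, v11 = 0, v12 = 1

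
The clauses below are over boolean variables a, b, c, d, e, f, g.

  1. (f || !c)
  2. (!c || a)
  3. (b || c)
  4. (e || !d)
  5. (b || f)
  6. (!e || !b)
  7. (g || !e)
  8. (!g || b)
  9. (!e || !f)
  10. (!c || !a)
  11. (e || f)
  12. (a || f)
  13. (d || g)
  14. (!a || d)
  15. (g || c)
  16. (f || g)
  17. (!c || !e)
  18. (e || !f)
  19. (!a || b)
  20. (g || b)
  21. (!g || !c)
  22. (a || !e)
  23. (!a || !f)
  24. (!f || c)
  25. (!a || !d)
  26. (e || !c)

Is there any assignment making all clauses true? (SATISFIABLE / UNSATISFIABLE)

c = True:
  propagation gives f=True, a=True; an empty clause results — contradiction.
c = False:
  propagation gives b=True, e=False, d=False, f=True; an empty clause results — contradiction.
Every branch closes, so no satisfying assignment exists.

UNSATISFIABLE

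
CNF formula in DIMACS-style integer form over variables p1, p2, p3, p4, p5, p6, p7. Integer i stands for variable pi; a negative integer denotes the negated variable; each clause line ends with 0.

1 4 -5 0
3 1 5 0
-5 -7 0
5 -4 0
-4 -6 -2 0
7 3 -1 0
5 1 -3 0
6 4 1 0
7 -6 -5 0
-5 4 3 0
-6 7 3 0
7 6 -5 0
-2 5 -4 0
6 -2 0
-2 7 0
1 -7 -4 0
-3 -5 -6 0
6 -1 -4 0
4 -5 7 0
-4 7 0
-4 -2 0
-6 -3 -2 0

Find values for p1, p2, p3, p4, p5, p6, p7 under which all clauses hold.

p1 = T, p2 = F, p3 = T, p4 = F, p5 = F, p6 = F, p7 = T

Check each clause:
  1. (NOT p5 OR p1 OR p4) — p1 is true.
  2. (p1 OR p5 OR p3) — p1 is true.
  3. (NOT p5 OR NOT p7) — NOT p5 is true.
  4. (p5 OR NOT p4) — NOT p4 is true.
  5. (NOT p4 OR NOT p2 OR NOT p6) — NOT p6 is true.
  6. (p3 OR NOT p1 OR p7) — p3 is true.
  7. (p5 OR p1 OR NOT p3) — p1 is true.
  8. (p4 OR p1 OR p6) — p1 is true.
  9. (NOT p6 OR NOT p5 OR p7) — NOT p6 is true.
  10. (p4 OR p3 OR NOT p5) — p3 is true.
  11. (p3 OR NOT p6 OR p7) — NOT p6 is true.
  12. (NOT p5 OR p7 OR p6) — NOT p5 is true.
  13. (NOT p2 OR NOT p4 OR p5) — NOT p4 is true.
  14. (p6 OR NOT p2) — NOT p2 is true.
  15. (NOT p2 OR p7) — NOT p2 is true.
  16. (NOT p4 OR p1 OR NOT p7) — NOT p4 is true.
  17. (NOT p6 OR NOT p5 OR NOT p3) — NOT p6 is true.
  18. (NOT p1 OR NOT p4 OR p6) — NOT p4 is true.
  19. (p7 OR NOT p5 OR p4) — NOT p5 is true.
  20. (p7 OR NOT p4) — NOT p4 is true.
  21. (NOT p2 OR NOT p4) — NOT p4 is true.
  22. (NOT p2 OR NOT p6 OR NOT p3) — NOT p6 is true.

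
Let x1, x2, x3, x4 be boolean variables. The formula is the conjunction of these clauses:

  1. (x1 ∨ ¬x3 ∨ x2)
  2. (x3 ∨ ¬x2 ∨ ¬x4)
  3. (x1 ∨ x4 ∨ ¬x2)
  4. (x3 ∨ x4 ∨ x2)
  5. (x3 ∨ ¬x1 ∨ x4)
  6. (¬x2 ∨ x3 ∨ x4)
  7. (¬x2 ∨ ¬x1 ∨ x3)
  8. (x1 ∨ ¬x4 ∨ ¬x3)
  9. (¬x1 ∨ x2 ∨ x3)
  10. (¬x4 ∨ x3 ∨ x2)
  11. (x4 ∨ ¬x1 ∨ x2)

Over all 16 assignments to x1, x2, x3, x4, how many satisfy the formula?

3

Satisfying assignments:
  x1=1 x2=0 x3=1 x4=1
  x1=1 x2=1 x3=1 x4=0
  x1=1 x2=1 x3=1 x4=1
That's 3 in total.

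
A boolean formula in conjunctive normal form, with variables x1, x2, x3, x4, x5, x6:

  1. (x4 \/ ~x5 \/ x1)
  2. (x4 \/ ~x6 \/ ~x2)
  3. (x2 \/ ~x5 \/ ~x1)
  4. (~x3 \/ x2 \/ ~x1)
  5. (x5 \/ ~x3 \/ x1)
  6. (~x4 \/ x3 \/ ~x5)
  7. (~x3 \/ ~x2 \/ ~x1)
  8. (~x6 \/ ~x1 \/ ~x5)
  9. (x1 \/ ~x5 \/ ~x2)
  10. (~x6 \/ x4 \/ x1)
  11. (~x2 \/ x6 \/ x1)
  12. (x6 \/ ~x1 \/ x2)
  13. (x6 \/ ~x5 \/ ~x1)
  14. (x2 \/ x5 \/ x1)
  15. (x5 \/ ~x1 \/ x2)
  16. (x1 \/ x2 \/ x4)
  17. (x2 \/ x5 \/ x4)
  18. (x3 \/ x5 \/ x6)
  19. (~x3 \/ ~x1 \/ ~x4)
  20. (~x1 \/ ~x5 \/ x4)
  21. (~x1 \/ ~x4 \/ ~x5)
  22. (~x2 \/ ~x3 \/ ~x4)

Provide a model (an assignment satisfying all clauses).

x1=True, x2=True, x3=False, x4=True, x5=False, x6=True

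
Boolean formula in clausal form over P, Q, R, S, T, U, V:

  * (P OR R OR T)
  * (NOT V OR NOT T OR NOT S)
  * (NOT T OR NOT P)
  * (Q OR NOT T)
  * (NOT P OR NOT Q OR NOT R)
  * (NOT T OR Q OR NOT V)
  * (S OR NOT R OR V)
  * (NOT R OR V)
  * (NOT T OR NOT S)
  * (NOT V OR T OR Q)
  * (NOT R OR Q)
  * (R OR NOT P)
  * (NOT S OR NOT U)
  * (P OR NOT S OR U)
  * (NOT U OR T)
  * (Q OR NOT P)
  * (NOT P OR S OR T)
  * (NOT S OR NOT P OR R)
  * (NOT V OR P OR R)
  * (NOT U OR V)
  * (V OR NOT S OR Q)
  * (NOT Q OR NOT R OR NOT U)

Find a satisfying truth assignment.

Try P = False.
The remaining clauses are satisfied by Q = True, R = True, S = False, T = True, U = False, V = True.
Every clause has at least one true literal under this assignment.

P = F, Q = T, R = T, S = F, T = T, U = F, V = T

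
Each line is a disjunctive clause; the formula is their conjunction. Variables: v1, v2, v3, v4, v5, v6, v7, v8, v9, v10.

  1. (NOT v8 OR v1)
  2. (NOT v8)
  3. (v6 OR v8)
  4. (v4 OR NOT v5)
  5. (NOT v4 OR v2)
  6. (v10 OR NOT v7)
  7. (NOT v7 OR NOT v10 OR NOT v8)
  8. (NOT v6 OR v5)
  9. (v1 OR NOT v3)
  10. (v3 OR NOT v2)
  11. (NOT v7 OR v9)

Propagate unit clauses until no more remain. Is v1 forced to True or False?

(NOT v8) stands alone — v8 = False.
(v6 OR v8) with v8 = False leaves only v6, so v6 = True.
(v5 OR NOT v6) with v6 = True leaves only v5, so v5 = True.
(NOT v5 OR v4): since v5 = True, the clause reduces to (v4). v4 = True.
From (v2 OR NOT v4) and v4 = True: v2 = True.
In (NOT v2 OR v3), NOT v2 is now false; v3 must hold, so v3 = True.
(v1 OR NOT v3) with v3 = True leaves only v1, so v1 = True.

True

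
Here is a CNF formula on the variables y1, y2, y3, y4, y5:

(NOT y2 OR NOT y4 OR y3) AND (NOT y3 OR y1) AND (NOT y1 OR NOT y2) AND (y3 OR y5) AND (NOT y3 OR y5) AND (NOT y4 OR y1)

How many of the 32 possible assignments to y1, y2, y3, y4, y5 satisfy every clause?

Satisfying assignments:
  y1=F y2=F y3=F y4=F y5=T
  y1=F y2=T y3=F y4=F y5=T
  y1=T y2=F y3=F y4=F y5=T
  y1=T y2=F y3=F y4=T y5=T
  y1=T y2=F y3=T y4=F y5=T
  y1=T y2=F y3=T y4=T y5=T
Count: 6.

6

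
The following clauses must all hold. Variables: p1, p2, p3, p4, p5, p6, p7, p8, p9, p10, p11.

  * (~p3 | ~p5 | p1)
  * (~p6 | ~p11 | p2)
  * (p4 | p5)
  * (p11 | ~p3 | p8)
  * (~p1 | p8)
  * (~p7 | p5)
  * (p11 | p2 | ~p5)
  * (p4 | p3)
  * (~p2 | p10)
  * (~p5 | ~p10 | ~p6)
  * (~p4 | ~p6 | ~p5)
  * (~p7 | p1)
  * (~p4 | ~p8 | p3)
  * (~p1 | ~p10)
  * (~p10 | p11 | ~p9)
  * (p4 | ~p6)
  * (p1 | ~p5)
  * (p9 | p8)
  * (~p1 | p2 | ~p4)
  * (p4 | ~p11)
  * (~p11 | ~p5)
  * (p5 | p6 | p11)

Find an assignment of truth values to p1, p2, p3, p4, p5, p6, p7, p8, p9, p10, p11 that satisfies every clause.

p1=0  p2=1  p3=1  p4=1  p5=0  p6=1  p7=0  p8=0  p9=1  p10=1  p11=1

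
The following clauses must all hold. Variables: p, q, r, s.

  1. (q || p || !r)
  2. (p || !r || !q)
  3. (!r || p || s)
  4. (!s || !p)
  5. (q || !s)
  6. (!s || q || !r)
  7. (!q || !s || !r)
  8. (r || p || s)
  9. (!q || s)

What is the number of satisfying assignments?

The models are:
  p=F q=T r=F s=T
  p=T q=F r=F s=F
  p=T q=F r=T s=F
Count: 3.

3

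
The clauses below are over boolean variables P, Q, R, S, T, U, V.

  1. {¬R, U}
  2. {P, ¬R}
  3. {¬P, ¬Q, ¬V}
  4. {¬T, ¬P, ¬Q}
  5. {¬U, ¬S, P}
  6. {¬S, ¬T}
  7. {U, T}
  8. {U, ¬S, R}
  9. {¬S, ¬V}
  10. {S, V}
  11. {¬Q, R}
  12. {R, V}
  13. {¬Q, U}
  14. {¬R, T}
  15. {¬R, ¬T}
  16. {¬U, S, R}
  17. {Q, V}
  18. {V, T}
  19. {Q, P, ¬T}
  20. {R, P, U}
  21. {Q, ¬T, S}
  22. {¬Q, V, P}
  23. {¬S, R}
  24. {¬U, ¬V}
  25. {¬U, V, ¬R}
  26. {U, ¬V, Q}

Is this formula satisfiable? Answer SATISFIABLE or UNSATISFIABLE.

UNSATISFIABLE

R = True:
  propagation gives U=True, P=True, T=True; an empty clause results — contradiction.
R = False:
  propagation gives Q=False, V=True, S=False, U=False; an empty clause results — contradiction.
Every branch closes, so no satisfying assignment exists.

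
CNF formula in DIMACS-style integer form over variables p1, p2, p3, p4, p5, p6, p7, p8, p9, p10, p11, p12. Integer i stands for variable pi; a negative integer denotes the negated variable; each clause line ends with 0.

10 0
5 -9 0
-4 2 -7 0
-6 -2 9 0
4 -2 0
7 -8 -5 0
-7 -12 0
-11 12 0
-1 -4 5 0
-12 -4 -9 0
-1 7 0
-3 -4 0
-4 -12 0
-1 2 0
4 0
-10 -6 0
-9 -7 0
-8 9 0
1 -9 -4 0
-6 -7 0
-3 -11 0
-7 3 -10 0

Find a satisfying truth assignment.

p1=F, p2=F, p3=F, p4=T, p5=T, p6=F, p7=F, p8=F, p9=F, p10=T, p11=F, p12=F

(p10) is a unit clause, so p10 = True.
The clause (p4) is unit: p4 must be True.
The clause (~p3) is unit: p3 must be False.
(~p12) is a unit clause, so p12 = False.
Unit propagation: (~p11) forces p11 = False.
The clause (~p6) is unit: p6 must be False.
Unit propagation: (~p7) forces p7 = False.
The clause (~p1) is unit: p1 must be False.
The clause (~p9) is unit: p9 must be False.
(~p8) is a unit clause, so p8 = False.
p2, p5 are now unconstrained; take p2 = False, p5 = True.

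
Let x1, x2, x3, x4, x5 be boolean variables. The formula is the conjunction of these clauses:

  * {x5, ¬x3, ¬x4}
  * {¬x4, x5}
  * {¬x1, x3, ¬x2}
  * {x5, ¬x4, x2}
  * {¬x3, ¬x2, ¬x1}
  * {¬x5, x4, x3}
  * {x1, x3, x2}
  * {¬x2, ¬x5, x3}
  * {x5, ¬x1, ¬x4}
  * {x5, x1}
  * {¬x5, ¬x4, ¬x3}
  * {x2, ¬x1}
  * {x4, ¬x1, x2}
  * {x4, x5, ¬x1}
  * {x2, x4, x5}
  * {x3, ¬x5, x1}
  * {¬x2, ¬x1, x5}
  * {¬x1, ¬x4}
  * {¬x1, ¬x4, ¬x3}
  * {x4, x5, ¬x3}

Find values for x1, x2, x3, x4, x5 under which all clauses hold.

x1=False  x2=True  x3=True  x4=False  x5=True

Try x1 = False.
  then x5 is forced to True.
  then x3 is forced to True.
  then x4 is forced to False.
x2 is now unconstrained; take x2 = True.
Every clause has at least one true literal under this assignment.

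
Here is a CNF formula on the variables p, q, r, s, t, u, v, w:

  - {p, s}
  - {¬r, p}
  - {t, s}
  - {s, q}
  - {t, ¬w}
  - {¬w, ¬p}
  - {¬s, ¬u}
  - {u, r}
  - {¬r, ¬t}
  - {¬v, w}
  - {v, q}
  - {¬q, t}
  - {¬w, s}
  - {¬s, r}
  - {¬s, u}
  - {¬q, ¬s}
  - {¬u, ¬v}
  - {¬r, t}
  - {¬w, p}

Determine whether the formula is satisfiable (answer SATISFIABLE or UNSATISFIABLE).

Branch on p: take p = True.
  then w is forced to False.
  then v is forced to False.
  then q is forced to True.
  then t is forced to True.
  then r is forced to False.
  then u is forced to True.
  then s is forced to False.
Every clause has at least one true literal under this assignment.
So p = T, q = T, r = F, s = F, t = T, u = T, v = F, w = F is a satisfying assignment.

SATISFIABLE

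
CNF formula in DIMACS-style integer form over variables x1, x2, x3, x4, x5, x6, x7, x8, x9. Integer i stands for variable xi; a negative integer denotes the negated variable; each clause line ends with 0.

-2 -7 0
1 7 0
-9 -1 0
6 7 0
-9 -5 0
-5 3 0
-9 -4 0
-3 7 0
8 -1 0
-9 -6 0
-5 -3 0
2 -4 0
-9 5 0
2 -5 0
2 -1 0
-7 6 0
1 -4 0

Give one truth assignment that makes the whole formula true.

Pure literal: x8 appears only positively; assign x8 = True.
Pure literal: x9 appears only negated; assign x9 = False.
Set x1 = True and propagate.
  then x2 is forced to True.
  then x7 is forced to False.
  then x6 is forced to True.
  then x3 is forced to False.
  then x5 is forced to False.
x4 is now unconstrained; take x4 = True.

x1=T  x2=T  x3=F  x4=T  x5=F  x6=T  x7=F  x8=T  x9=F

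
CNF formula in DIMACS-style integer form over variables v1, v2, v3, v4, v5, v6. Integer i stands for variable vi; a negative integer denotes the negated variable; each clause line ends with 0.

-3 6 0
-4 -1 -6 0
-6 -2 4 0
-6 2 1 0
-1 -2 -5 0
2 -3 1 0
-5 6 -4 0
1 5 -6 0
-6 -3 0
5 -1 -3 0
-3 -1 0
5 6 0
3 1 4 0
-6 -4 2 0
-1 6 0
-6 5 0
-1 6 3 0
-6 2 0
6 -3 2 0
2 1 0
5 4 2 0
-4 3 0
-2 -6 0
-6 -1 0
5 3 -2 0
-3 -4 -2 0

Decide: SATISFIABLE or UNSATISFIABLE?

UNSATISFIABLE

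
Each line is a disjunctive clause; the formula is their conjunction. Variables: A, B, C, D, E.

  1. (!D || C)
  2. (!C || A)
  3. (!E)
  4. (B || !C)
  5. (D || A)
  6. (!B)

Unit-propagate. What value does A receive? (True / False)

True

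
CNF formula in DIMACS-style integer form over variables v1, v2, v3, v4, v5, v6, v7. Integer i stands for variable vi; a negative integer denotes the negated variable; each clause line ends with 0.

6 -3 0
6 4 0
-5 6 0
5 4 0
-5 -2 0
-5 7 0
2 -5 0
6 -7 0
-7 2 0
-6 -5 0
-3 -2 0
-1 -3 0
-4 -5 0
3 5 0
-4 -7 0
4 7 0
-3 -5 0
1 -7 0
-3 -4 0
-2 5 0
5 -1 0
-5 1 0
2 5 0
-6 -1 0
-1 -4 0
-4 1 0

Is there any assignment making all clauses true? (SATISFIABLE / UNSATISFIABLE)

v5 = True:
  propagation gives v6=True; an empty clause results — contradiction.
v5 = False:
  propagation gives v4=True, v3=True; an empty clause results — contradiction.
Every branch closes, so no satisfying assignment exists.

UNSATISFIABLE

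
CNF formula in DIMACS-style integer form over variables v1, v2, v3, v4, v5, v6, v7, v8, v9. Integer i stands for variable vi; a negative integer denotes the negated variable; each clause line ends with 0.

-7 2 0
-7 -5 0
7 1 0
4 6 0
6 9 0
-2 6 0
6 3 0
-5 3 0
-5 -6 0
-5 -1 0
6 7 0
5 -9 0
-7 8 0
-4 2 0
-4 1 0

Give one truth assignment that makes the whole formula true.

Pure literal: v3 appears only positively; assign v3 = True.
Try v1 = True.
  then v5 is forced to False.
  then v9 is forced to False.
  then v6 is forced to True.
Set v2 = True and propagate.
The remaining clauses are satisfied by v4 = True, v7 = False, v8 = False.
Check each clause:
  1. (v2 | ~v7) — ~v7 is true.
  2. (~v5 | ~v7) — ~v7 is true.
  3. (v1 | v7) — v1 is true.
  4. (v6 | v4) — v4 is true.
  5. (v6 | v9) — v6 is true.
  6. (~v2 | v6) — v6 is true.
  7. (v6 | v3) — v3 is true.
  8. (~v5 | v3) — v3 is true.
  9. (~v5 | ~v6) — ~v5 is true.
  10. (~v1 | ~v5) — ~v5 is true.
  11. (v6 | v7) — v6 is true.
  12. (~v9 | v5) — ~v9 is true.
  13. (v8 | ~v7) — ~v7 is true.
  14. (v2 | ~v4) — v2 is true.
  15. (v1 | ~v4) — v1 is true.

v1=1  v2=1  v3=1  v4=1  v5=0  v6=1  v7=0  v8=0  v9=0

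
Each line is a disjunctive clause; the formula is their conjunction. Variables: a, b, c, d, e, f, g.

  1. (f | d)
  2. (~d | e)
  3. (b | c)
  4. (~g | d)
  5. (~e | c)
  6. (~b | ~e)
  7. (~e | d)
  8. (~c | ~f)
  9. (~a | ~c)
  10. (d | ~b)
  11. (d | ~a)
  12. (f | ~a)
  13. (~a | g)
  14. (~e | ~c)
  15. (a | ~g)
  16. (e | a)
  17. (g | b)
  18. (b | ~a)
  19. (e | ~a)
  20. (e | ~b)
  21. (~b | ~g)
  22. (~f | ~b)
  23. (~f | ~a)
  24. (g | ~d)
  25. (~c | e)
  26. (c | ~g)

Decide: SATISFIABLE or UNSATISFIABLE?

a = True:
  propagation gives c=False, b=True, e=False; an empty clause results — contradiction.
a = False:
  propagation gives g=False, e=True, c=True; an empty clause results — contradiction.
Every branch closes, so no satisfying assignment exists.

UNSATISFIABLE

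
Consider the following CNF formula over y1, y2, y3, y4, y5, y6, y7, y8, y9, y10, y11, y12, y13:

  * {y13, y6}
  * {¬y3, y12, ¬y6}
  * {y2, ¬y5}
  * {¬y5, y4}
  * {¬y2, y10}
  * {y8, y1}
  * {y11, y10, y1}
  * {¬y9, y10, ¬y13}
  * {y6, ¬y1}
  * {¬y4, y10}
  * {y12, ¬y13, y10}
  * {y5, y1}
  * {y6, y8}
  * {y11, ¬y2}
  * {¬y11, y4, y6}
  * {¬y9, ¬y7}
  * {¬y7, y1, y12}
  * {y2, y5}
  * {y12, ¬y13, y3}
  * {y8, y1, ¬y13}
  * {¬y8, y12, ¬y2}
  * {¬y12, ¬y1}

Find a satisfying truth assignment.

y7 occurs only negated in the remaining clauses — set y7 = False.
y10 occurs only positively in the remaining clauses — set y10 = True.
Try y1 = False.
  then y8 is forced to True.
  then y5 is forced to True.
  then y2 is forced to True.
  then y4 is forced to True.
  then y11 is forced to True.
  then y12 is forced to True.
Branch on y6: take y6 = True.
y3, y9, y13 are now unconstrained; take y3 = True, y9 = True, y13 = True.
Every clause has at least one true literal under this assignment.

y1=F, y2=T, y3=T, y4=T, y5=T, y6=T, y7=F, y8=T, y9=T, y10=T, y11=T, y12=T, y13=T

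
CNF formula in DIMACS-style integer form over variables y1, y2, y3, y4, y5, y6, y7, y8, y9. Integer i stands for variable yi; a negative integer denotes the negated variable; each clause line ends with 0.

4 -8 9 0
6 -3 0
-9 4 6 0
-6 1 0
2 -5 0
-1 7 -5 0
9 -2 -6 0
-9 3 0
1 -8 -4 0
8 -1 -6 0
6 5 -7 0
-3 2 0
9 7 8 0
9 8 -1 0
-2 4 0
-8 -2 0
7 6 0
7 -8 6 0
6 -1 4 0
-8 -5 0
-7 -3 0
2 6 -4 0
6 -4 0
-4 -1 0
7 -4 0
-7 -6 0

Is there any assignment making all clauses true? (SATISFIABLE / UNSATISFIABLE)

UNSATISFIABLE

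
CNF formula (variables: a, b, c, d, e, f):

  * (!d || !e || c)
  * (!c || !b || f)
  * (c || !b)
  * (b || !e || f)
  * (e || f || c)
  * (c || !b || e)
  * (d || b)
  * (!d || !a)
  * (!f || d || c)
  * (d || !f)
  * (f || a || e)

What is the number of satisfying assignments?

5

The models are:
  a=0 b=0 c=0 d=1 e=0 f=1
  a=0 b=0 c=1 d=1 e=0 f=1
  a=0 b=0 c=1 d=1 e=1 f=1
  a=0 b=1 c=1 d=1 e=0 f=1
  a=0 b=1 c=1 d=1 e=1 f=1
That's 5 in total.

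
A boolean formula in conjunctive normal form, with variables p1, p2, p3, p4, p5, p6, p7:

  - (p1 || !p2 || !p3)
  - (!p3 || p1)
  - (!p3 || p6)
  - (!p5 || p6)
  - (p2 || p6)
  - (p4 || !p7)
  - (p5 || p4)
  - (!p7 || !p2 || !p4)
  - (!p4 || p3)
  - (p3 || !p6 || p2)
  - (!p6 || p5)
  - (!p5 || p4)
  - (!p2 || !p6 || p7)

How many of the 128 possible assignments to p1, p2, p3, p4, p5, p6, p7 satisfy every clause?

2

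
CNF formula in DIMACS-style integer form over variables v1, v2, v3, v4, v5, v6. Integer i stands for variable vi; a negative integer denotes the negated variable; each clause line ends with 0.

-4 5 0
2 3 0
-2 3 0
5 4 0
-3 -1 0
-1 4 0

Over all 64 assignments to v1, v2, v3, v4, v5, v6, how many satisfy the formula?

8

Satisfying assignments:
  v1=F v2=F v3=T v4=F v5=T v6=F
  v1=F v2=F v3=T v4=F v5=T v6=T
  v1=F v2=F v3=T v4=T v5=T v6=F
  v1=F v2=F v3=T v4=T v5=T v6=T
  v1=F v2=T v3=T v4=F v5=T v6=F
  v1=F v2=T v3=T v4=F v5=T v6=T
  v1=F v2=T v3=T v4=T v5=T v6=F
  v1=F v2=T v3=T v4=T v5=T v6=T
That's 8 in total.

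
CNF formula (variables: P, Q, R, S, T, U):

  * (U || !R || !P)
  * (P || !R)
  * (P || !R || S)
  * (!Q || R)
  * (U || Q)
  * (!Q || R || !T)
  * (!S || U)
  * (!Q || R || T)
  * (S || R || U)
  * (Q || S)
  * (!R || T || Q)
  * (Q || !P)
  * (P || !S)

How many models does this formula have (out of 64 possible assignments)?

The models are:
  P=1 Q=1 R=1 S=0 T=0 U=1
  P=1 Q=1 R=1 S=0 T=1 U=1
  P=1 Q=1 R=1 S=1 T=0 U=1
  P=1 Q=1 R=1 S=1 T=1 U=1
Count: 4.

4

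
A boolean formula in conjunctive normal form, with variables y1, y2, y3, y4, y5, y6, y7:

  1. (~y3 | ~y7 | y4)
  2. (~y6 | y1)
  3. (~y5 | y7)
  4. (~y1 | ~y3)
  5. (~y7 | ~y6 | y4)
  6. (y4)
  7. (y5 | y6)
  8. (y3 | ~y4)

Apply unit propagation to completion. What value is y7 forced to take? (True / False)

True

(y4) is a unit clause: y4 = True.
(~y4 | y3): since y4 = True, the clause reduces to (y3). y3 = True.
From (~y3 | ~y1) and y3 = True: y1 = False.
In (y1 | ~y6), y1 is now false; ~y6 must hold, so y6 = False.
(y6 | y5): since y6 = False, the clause reduces to (y5). y5 = True.
(~y5 | y7) with y5 = True leaves only y7, so y7 = True.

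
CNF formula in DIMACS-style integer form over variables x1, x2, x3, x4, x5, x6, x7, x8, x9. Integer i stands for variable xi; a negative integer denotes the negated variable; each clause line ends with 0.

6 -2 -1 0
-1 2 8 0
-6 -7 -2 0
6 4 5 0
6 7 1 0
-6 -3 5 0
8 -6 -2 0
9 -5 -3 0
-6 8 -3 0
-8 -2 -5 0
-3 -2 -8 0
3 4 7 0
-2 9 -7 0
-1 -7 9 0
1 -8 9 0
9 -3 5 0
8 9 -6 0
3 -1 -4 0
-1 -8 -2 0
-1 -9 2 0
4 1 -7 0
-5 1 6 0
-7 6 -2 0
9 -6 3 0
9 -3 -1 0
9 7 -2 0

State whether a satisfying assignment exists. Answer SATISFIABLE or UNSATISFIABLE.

SATISFIABLE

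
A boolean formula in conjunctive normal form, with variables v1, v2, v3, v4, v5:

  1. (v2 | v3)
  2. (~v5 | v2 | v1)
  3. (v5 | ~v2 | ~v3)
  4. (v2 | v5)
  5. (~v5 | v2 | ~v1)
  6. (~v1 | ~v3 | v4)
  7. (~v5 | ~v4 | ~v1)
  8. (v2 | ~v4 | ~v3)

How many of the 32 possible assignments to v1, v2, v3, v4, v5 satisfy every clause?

Split on v2, then v5.
  v2=T, v5=T: 5 of the 8 assignments to (v1,v3,v4) work.
  v2=T, v5=F: remaining (v1,v3,v4) ∈ {(F,F,F); (F,F,T); (T,F,F); (T,F,T)} — 4.
  v2=F, v5=T: a clause becomes empty — 0.
  v2=F, v5=F: a clause becomes empty — 0.
Total: 5 + 4 + 0 + 0 = 9.

9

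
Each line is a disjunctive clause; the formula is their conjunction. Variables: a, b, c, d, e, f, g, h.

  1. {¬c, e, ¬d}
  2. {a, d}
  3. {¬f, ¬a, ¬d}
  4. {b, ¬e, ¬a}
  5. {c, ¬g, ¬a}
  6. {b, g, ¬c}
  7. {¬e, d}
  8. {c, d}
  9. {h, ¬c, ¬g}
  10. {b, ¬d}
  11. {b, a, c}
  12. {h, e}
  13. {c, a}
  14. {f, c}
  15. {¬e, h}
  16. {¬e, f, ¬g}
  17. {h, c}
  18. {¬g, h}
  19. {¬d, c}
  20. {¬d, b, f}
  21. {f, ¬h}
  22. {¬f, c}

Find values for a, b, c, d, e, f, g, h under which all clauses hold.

Pure literal: b appears only positively; assign b = True.
Branch on a: take a = True.
For the remaining variables, c = True, d = False, e = False, f = True, g = True, h = True works.
Every clause has at least one true literal under this assignment.

a=1, b=1, c=1, d=0, e=0, f=1, g=1, h=1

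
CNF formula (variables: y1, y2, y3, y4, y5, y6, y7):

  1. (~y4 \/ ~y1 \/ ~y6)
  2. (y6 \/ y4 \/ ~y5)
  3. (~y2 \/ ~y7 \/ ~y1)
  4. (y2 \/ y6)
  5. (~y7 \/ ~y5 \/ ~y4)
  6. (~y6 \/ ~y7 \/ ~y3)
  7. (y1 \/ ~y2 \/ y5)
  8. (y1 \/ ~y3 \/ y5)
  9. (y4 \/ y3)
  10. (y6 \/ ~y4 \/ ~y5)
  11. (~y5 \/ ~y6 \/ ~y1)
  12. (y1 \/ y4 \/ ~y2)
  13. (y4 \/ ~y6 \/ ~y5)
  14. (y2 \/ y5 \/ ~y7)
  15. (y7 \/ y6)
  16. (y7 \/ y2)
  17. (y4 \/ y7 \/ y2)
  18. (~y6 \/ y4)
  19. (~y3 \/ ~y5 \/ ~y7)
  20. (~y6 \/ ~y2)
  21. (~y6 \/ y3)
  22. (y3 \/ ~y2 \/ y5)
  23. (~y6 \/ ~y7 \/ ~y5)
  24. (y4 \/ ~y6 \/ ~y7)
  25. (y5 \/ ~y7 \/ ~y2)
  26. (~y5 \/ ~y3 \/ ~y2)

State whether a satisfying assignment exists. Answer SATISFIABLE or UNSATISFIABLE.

y5 = True:
  y6 = True:
    propagation gives y1=False, y4=True, y7=False, y2=True; an empty clause results — contradiction.
  y6 = False:
    propagation gives y4=True; an empty clause results — contradiction.
y5 = False:
  y2 = True:
    propagation gives y1=True, y7=False, y6=True; an empty clause results — contradiction.
  y2 = False:
    propagation gives y6=True, y7=False; an empty clause results — contradiction.
Every branch closes, so no satisfying assignment exists.

UNSATISFIABLE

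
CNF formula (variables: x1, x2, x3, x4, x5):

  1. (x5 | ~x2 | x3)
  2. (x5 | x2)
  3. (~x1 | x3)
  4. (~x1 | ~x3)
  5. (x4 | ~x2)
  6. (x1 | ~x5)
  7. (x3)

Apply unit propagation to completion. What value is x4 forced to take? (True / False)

True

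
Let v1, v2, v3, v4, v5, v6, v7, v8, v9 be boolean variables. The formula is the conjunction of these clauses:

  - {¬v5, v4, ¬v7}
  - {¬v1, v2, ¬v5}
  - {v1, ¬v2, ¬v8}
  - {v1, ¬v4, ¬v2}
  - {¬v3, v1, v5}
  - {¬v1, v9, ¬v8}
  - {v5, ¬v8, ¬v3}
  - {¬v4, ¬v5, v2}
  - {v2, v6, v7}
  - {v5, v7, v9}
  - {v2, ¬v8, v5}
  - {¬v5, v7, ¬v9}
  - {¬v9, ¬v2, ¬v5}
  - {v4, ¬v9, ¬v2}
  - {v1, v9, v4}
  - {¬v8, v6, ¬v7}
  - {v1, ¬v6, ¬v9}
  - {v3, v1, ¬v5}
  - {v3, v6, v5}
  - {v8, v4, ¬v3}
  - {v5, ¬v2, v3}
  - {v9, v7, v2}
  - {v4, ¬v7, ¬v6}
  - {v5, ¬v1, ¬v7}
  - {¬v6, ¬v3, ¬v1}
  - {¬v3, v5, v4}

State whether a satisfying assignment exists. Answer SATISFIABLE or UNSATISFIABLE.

SATISFIABLE

Branch on v1: take v1 = False.
Set v2 = False and propagate.
For the remaining variables, v3 = False, v4 = True, v5 = False, v6 = True, v7 = True, v8 = False, v9 = False works.
So v1=False, v2=False, v3=False, v4=True, v5=False, v6=True, v7=True, v8=False, v9=False is a satisfying assignment.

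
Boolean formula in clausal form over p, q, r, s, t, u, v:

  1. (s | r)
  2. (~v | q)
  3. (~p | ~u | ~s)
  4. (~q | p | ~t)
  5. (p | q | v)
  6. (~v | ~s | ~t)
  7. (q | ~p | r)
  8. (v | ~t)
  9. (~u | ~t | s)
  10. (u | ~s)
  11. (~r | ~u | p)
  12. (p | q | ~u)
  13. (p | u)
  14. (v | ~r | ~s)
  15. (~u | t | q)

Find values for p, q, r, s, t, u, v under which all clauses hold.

p = True, q = False, r = True, s = False, t = False, u = False, v = False

Try p = True.
For the remaining variables, q = False, r = True, s = False, t = False, u = False, v = False works.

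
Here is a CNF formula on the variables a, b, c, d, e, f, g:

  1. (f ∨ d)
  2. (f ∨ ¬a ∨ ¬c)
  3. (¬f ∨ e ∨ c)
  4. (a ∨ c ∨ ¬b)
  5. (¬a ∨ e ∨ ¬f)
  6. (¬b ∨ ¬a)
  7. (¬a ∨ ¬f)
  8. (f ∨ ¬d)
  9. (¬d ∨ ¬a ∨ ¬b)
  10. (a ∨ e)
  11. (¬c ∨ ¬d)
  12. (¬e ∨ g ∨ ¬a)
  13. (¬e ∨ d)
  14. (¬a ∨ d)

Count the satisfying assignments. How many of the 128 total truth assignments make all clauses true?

2

Satisfying assignments:
  a=F b=F c=F d=T e=T f=T g=F
  a=F b=F c=F d=T e=T f=T g=T
Count: 2.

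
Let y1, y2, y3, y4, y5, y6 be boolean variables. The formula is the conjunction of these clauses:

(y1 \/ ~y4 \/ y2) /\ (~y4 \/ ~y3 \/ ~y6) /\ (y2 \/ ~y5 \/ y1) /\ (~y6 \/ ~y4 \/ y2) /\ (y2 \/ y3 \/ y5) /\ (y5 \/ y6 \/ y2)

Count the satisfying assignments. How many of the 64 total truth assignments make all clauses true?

36

Case analysis on y2 and y4:
  y2=1, y4=1: y1, y5 free; 3 ways for (y3,y6) × 2^2 = 12.
  y2=1, y4=0: y1, y3, y5, y6 free → 2^4 = 16.
  y2=0, y4=1: remaining (y1,y3,y5,y6) ∈ {(1,0,1,0); (1,1,1,0)} — 2.
  y2=0, y4=0: 6 of the 16 assignments to (y1,y3,y5,y6) work.
Total: 12 + 16 + 2 + 6 = 36.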